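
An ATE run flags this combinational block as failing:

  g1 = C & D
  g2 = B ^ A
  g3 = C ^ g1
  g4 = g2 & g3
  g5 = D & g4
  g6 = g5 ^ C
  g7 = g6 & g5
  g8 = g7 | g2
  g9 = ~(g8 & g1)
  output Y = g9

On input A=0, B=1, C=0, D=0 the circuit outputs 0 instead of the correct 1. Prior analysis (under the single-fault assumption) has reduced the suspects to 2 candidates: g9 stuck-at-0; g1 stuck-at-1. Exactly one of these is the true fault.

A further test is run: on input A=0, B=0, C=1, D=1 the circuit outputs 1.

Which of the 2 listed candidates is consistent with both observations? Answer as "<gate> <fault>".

Evaluate each candidate on input A=0, B=0, C=1, D=1:
  g9 stuck-at-0: g1=1, g2=0, g3=0, g4=0, g5=0, g6=1, g7=0, g8=0, g9=0 [stuck-at-0] → 0 — eliminated
  g1 stuck-at-1: g1=1 [stuck-at-1], g2=0, g3=0, g4=0, g5=0, g6=1, g7=0, g8=0, g9=1 → 1 — matches
Only g1 stuck-at-1 reproduces the observed 1.

g1 stuck-at-1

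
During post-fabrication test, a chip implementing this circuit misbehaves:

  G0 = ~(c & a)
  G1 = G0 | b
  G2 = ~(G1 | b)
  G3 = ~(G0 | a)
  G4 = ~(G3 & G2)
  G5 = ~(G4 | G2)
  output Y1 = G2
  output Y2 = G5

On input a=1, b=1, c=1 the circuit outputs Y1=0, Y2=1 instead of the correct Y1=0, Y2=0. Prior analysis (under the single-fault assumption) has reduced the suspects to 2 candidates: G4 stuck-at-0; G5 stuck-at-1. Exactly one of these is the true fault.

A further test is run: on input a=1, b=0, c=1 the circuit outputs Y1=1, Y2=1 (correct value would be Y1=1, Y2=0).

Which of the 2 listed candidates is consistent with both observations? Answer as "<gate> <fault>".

G5 stuck-at-1

Evaluate each candidate on input a=1, b=0, c=1:
  G4 stuck-at-0: G0=0, G1=0, G2=1, G3=0, G4=0 [stuck-at-0], G5=0 → Y1=1, Y2=0 — eliminated
  G5 stuck-at-1: G0=0, G1=0, G2=1, G3=0, G4=1, G5=1 [stuck-at-1] → Y1=1, Y2=1 — matches
Only G5 stuck-at-1 reproduces the observed Y1=1, Y2=1.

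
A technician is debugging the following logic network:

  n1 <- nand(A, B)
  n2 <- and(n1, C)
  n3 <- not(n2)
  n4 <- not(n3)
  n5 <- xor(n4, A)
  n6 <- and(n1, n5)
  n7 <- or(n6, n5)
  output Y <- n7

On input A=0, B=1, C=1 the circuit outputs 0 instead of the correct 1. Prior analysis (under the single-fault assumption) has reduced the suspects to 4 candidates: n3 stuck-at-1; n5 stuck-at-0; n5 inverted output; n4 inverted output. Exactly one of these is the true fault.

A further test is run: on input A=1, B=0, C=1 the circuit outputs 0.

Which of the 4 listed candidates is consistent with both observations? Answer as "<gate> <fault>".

n5 stuck-at-0

Evaluate each candidate on input A=1, B=0, C=1:
  n3 stuck-at-1: n1=1, n2=1, n3=1 [stuck-at-1], n4=0, n5=1, n6=1, n7=1 → 1 — eliminated
  n5 stuck-at-0: n1=1, n2=1, n3=0, n4=1, n5=0 [stuck-at-0], n6=0, n7=0 → 0 — matches
  n5 inverted output: n1=1, n2=1, n3=0, n4=1, n5=1 [inverted output], n6=1, n7=1 → 1 — eliminated
  n4 inverted output: n1=1, n2=1, n3=0, n4=0 [inverted output], n5=1, n6=1, n7=1 → 1 — eliminated
Only n5 stuck-at-0 reproduces the observed 0.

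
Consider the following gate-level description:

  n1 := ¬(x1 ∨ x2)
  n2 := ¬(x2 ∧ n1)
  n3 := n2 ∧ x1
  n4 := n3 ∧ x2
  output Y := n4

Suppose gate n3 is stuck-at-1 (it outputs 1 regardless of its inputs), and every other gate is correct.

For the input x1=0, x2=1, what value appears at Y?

Propagate with n3 forced: n1=0, n2=1, n3=1 [stuck-at-1], n4=1.
So Y = 1. (Without the fault it would be 0.)

1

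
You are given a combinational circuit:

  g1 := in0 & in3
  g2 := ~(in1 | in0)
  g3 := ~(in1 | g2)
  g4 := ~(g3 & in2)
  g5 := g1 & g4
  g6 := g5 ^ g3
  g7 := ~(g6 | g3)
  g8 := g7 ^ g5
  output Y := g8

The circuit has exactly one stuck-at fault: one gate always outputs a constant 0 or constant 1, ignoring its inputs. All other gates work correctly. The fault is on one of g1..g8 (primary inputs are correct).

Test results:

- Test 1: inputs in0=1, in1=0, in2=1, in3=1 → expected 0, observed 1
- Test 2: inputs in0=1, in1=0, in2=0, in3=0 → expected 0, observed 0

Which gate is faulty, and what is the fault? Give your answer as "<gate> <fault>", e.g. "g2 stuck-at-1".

Fault-free values for test 1 (in0=1, in1=0, in2=1, in3=1): g1=1, g2=0, g3=1, g4=0, g5=0, g6=1, g7=0, g8=0, giving Y=0. Observed 1.
Test 1: faults giving observed 1 are {g2 stuck-at-1, g3 stuck-at-0, g4 stuck-at-1, g5 stuck-at-1, g7 stuck-at-1, g8 stuck-at-1}.
Test 2 (in0=1, in1=0, in2=0, in3=0): fault-free g1=0, g2=0, g3=1, g4=1, g5=0, g6=1, g7=0, g8=0 → 0; observed 0. Eliminates g2 stuck-at-1, g3 stuck-at-0, g5 stuck-at-1, g7 stuck-at-1, g8 stuck-at-1.
Only g4 stuck-at-1 is consistent with every test.

g4 stuck-at-1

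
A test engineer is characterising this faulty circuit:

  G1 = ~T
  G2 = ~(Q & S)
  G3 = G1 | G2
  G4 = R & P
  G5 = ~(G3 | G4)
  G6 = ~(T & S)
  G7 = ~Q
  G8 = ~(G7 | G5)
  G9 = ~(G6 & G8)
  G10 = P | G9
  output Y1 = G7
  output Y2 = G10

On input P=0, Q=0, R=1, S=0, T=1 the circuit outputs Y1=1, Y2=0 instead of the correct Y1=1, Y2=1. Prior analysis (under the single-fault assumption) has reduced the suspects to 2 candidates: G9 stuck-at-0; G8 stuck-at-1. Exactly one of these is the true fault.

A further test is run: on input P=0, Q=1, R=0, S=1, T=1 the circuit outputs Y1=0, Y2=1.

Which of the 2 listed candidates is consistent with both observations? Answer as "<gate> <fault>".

G8 stuck-at-1

Evaluate each candidate on input P=0, Q=1, R=0, S=1, T=1:
  G9 stuck-at-0: G1=0, G2=0, G3=0, G4=0, G5=1, G6=0, G7=0, G8=0, G9=0 [stuck-at-0], G10=0 → Y1=0, Y2=0 — eliminated
  G8 stuck-at-1: G1=0, G2=0, G3=0, G4=0, G5=1, G6=0, G7=0, G8=1 [stuck-at-1], G9=1, G10=1 → Y1=0, Y2=1 — matches
Only G8 stuck-at-1 reproduces the observed Y1=0, Y2=1.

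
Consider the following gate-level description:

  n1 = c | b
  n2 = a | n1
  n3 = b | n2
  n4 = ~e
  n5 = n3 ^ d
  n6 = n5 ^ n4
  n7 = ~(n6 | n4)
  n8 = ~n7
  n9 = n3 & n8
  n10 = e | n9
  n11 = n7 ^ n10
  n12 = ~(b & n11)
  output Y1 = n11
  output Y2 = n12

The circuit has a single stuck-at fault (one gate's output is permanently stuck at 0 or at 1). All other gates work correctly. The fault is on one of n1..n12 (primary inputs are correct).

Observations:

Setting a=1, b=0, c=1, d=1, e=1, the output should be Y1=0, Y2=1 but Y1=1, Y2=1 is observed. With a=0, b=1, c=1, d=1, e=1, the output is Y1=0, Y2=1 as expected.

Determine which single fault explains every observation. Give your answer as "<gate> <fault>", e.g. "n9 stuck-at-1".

Fault-free values for test 1 (a=1, b=0, c=1, d=1, e=1): n1=1, n2=1, n3=1, n4=0, n5=0, n6=0, n7=1, n8=0, n9=0, n10=1, n11=0, n12=1, giving Y1=0, Y2=1. Observed Y1=1, Y2=1.
Test 1: faults giving observed Y1=1, Y2=1 are {n2 stuck-at-0, n3 stuck-at-0, n4 stuck-at-1, n5 stuck-at-1, n6 stuck-at-1, n7 stuck-at-0, n10 stuck-at-0, n11 stuck-at-1}.
Test 2 (a=0, b=1, c=1, d=1, e=1): fault-free n1=1, n2=1, n3=1, n4=0, n5=0, n6=0, n7=1, n8=0, n9=0, n10=1, n11=0, n12=1 → Y1=0, Y2=1; observed Y1=0, Y2=1. Eliminates n3 stuck-at-0, n4 stuck-at-1, n5 stuck-at-1, n6 stuck-at-1, n7 stuck-at-0, n10 stuck-at-0, n11 stuck-at-1.
Only n2 stuck-at-0 is consistent with every test.

n2 stuck-at-0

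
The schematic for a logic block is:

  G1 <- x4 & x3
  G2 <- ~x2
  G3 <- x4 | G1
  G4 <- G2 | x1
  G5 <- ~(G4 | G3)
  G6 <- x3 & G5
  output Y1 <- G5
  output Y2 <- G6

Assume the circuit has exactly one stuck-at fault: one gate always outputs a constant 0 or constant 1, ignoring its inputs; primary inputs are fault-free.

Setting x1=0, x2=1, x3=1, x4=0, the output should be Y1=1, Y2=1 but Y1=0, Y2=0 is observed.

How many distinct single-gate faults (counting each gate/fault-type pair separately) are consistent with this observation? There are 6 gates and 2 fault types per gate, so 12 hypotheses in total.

5

Fault-free: G1=0, G2=0, G3=0, G4=0, G5=1, G6=1 → Y1=1, Y2=1. Observed Y1=0, Y2=0.
  G1 stuck-at-0: output Y1=1, Y2=1 ✗
  G1 stuck-at-1: output Y1=0, Y2=0 ✓
  G2 stuck-at-0: output Y1=1, Y2=1 ✗
  G2 stuck-at-1: output Y1=0, Y2=0 ✓
  G3 stuck-at-0: output Y1=1, Y2=1 ✗
  G3 stuck-at-1: output Y1=0, Y2=0 ✓
  G4 stuck-at-0: output Y1=1, Y2=1 ✗
  G4 stuck-at-1: output Y1=0, Y2=0 ✓
  G5 stuck-at-0: output Y1=0, Y2=0 ✓
  G5 stuck-at-1: output Y1=1, Y2=1 ✗
  G6 stuck-at-0: output Y1=1, Y2=0 ✗
  G6 stuck-at-1: output Y1=1, Y2=1 ✗
Consistent faults: {G1 stuck-at-1, G2 stuck-at-1, G3 stuck-at-1, G4 stuck-at-1, G5 stuck-at-0} — 5 in all.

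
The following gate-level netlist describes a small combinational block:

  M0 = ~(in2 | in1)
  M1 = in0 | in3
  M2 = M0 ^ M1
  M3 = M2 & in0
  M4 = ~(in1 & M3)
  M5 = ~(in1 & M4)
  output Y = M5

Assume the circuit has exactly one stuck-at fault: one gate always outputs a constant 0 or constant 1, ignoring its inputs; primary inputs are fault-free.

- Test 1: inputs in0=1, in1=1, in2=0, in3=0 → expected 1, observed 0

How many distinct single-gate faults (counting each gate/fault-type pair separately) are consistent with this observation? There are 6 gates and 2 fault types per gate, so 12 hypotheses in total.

6

Fault-free: M0=0, M1=1, M2=1, M3=1, M4=0, M5=1 → 1. Observed 0.
  M0 stuck-at-0: output 1 ✗
  M0 stuck-at-1: output 0 ✓
  M1 stuck-at-0: output 0 ✓
  M1 stuck-at-1: output 1 ✗
  M2 stuck-at-0: output 0 ✓
  M2 stuck-at-1: output 1 ✗
  M3 stuck-at-0: output 0 ✓
  M3 stuck-at-1: output 1 ✗
  M4 stuck-at-0: output 1 ✗
  M4 stuck-at-1: output 0 ✓
  M5 stuck-at-0: output 0 ✓
  M5 stuck-at-1: output 1 ✗
Consistent faults: {M0 stuck-at-1, M1 stuck-at-0, M2 stuck-at-0, M3 stuck-at-0, M4 stuck-at-1, M5 stuck-at-0} — 6 in all.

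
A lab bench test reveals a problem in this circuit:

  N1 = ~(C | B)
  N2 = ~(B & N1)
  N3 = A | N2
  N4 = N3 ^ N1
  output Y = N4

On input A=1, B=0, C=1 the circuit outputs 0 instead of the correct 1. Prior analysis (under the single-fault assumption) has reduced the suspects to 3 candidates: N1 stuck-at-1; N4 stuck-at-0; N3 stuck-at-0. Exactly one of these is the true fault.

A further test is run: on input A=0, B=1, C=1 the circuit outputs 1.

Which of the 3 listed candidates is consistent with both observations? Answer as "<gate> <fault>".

Evaluate each candidate on input A=0, B=1, C=1:
  N1 stuck-at-1: N1=1 [stuck-at-1], N2=0, N3=0, N4=1 → 1 — matches
  N4 stuck-at-0: N1=0, N2=1, N3=1, N4=0 [stuck-at-0] → 0 — eliminated
  N3 stuck-at-0: N1=0, N2=1, N3=0 [stuck-at-0], N4=0 → 0 — eliminated
Only N1 stuck-at-1 reproduces the observed 1.

N1 stuck-at-1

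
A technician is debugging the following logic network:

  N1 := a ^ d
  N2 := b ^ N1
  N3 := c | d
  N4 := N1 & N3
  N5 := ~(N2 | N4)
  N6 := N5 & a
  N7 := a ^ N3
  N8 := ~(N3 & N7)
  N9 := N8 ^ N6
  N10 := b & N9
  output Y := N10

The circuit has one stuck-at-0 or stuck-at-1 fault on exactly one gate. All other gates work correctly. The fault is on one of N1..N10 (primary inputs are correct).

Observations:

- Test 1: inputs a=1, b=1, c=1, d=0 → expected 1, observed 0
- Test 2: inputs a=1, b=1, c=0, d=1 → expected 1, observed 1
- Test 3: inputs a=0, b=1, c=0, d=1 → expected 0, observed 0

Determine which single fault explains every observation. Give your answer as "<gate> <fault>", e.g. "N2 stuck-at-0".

N4 stuck-at-0

Fault-free values for test 1 (a=1, b=1, c=1, d=0): N1=1, N2=0, N3=1, N4=1, N5=0, N6=0, N7=0, N8=1, N9=1, N10=1, giving Y=1. Observed 0.
Test 1: faults giving observed 0 are {N3 stuck-at-0, N4 stuck-at-0, N5 stuck-at-1, N6 stuck-at-1, N7 stuck-at-1, N8 stuck-at-0, N9 stuck-at-0, N10 stuck-at-0}.
Test 2 (a=1, b=1, c=0, d=1): fault-free N1=0, N2=1, N3=1, N4=0, N5=0, N6=0, N7=0, N8=1, N9=1, N10=1 → 1; observed 1. Eliminates N5 stuck-at-1, N6 stuck-at-1, N7 stuck-at-1, N8 stuck-at-0, N9 stuck-at-0, N10 stuck-at-0.
Test 3 (a=0, b=1, c=0, d=1): fault-free N1=1, N2=0, N3=1, N4=1, N5=0, N6=0, N7=1, N8=0, N9=0, N10=0 → 0; observed 0. Eliminates N3 stuck-at-0.
Only N4 stuck-at-0 is consistent with every test.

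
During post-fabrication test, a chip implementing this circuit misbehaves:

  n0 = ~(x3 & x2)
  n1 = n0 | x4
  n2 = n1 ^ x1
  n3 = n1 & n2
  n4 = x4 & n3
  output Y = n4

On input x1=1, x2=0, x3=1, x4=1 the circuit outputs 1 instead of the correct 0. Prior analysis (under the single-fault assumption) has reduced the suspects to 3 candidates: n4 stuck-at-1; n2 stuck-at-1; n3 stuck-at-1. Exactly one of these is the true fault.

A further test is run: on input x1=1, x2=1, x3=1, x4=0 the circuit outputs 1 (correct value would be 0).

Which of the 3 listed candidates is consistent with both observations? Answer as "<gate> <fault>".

Evaluate each candidate on input x1=1, x2=1, x3=1, x4=0:
  n4 stuck-at-1: n0=0, n1=0, n2=1, n3=0, n4=1 [stuck-at-1] → 1 — matches
  n2 stuck-at-1: n0=0, n1=0, n2=1 [stuck-at-1], n3=0, n4=0 → 0 — eliminated
  n3 stuck-at-1: n0=0, n1=0, n2=1, n3=1 [stuck-at-1], n4=0 → 0 — eliminated
Only n4 stuck-at-1 reproduces the observed 1.

n4 stuck-at-1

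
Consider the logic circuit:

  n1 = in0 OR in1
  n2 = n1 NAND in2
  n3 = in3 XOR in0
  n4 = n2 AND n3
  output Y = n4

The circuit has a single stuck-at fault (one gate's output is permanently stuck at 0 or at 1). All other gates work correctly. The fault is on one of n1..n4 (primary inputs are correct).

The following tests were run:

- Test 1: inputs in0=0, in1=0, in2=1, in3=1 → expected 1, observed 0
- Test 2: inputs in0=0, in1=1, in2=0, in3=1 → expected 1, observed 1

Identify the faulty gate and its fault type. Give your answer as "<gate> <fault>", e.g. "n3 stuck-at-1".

n1 stuck-at-1

Fault-free values for test 1 (in0=0, in1=0, in2=1, in3=1): n1=0, n2=1, n3=1, n4=1, giving Y=1. Observed 0.
Test 1: faults giving observed 0 are {n1 stuck-at-1, n2 stuck-at-0, n3 stuck-at-0, n4 stuck-at-0}.
Test 2 (in0=0, in1=1, in2=0, in3=1): fault-free n1=1, n2=1, n3=1, n4=1 → 1; observed 1. Eliminates n2 stuck-at-0, n3 stuck-at-0, n4 stuck-at-0.
Only n1 stuck-at-1 is consistent with every test.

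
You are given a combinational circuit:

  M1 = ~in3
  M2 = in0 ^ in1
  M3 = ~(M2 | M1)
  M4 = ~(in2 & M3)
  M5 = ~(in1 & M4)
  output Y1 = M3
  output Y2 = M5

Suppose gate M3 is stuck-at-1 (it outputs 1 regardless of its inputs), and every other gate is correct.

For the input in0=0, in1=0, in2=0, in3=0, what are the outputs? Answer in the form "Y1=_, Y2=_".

Propagate with M3 forced: M1=1, M2=0, M3=1 [stuck-at-1], M4=1, M5=1.
So the outputs are Y1=1, Y2=1. (Without the fault they would be Y1=0, Y2=1.)

Y1=1, Y2=1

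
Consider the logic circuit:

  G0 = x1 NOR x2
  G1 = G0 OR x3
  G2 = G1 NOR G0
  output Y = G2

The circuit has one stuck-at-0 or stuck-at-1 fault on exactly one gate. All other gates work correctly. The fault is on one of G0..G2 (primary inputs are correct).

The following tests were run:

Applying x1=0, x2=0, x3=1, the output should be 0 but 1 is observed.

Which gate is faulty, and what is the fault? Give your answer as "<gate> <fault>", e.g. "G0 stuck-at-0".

Fault-free values for test 1 (x1=0, x2=0, x3=1): G0=1, G1=1, G2=0, giving Y=0. Observed 1.
Test 1: faults giving observed 1 are {G2 stuck-at-1}.
Only G2 stuck-at-1 is consistent with every test.

G2 stuck-at-1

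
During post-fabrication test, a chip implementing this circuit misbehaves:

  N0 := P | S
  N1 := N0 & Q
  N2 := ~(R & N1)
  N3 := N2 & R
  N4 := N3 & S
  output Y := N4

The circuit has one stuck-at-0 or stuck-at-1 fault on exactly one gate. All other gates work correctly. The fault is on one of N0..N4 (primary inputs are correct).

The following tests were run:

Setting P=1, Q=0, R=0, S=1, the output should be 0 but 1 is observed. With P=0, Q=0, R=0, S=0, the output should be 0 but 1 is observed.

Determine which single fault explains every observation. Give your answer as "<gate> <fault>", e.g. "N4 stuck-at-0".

Fault-free values for test 1 (P=1, Q=0, R=0, S=1): N0=1, N1=0, N2=1, N3=0, N4=0, giving Y=0. Observed 1.
Test 1: faults giving observed 1 are {N3 stuck-at-1, N4 stuck-at-1}.
Test 2 (P=0, Q=0, R=0, S=0): fault-free N0=0, N1=0, N2=1, N3=0, N4=0 → 0; observed 1. Eliminates N3 stuck-at-1.
Only N4 stuck-at-1 is consistent with every test.

N4 stuck-at-1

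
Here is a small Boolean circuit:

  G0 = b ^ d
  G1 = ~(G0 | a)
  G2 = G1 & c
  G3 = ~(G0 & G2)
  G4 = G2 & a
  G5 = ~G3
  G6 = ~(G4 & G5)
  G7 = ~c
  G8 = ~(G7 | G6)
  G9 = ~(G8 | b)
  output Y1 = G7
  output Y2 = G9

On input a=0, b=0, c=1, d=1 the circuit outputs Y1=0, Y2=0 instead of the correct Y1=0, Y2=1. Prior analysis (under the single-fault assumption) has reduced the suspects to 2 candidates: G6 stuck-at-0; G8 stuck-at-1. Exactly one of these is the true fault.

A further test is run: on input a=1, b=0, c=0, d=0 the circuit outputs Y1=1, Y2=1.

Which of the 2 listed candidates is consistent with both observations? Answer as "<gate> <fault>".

G6 stuck-at-0

Evaluate each candidate on input a=1, b=0, c=0, d=0:
  G6 stuck-at-0: G0=0, G1=0, G2=0, G3=1, G4=0, G5=0, G6=0 [stuck-at-0], G7=1, G8=0, G9=1 → Y1=1, Y2=1 — matches
  G8 stuck-at-1: G0=0, G1=0, G2=0, G3=1, G4=0, G5=0, G6=1, G7=1, G8=1 [stuck-at-1], G9=0 → Y1=1, Y2=0 — eliminated
Only G6 stuck-at-0 reproduces the observed Y1=1, Y2=1.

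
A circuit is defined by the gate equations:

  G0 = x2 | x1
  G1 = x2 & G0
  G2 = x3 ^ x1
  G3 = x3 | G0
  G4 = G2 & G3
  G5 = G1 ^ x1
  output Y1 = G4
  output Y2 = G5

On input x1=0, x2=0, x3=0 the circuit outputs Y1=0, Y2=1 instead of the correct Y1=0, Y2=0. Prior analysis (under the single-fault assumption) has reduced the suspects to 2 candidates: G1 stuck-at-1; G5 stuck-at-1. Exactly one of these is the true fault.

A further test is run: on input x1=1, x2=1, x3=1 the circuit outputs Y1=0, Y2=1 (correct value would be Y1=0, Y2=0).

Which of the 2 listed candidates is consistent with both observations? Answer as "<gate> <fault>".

Evaluate each candidate on input x1=1, x2=1, x3=1:
  G1 stuck-at-1: G0=1, G1=1 [stuck-at-1], G2=0, G3=1, G4=0, G5=0 → Y1=0, Y2=0 — eliminated
  G5 stuck-at-1: G0=1, G1=1, G2=0, G3=1, G4=0, G5=1 [stuck-at-1] → Y1=0, Y2=1 — matches
Only G5 stuck-at-1 reproduces the observed Y1=0, Y2=1.

G5 stuck-at-1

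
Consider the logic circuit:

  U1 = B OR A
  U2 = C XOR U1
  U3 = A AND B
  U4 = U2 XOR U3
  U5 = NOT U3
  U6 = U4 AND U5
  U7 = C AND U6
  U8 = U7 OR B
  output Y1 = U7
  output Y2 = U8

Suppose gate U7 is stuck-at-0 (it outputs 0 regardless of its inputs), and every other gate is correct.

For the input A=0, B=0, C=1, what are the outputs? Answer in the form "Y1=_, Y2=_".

Propagate with U7 forced: U1=0, U2=1, U3=0, U4=1, U5=1, U6=1, U7=0 [stuck-at-0], U8=0.
So the outputs are Y1=0, Y2=0. (Without the fault they would be Y1=1, Y2=1.)

Y1=0, Y2=0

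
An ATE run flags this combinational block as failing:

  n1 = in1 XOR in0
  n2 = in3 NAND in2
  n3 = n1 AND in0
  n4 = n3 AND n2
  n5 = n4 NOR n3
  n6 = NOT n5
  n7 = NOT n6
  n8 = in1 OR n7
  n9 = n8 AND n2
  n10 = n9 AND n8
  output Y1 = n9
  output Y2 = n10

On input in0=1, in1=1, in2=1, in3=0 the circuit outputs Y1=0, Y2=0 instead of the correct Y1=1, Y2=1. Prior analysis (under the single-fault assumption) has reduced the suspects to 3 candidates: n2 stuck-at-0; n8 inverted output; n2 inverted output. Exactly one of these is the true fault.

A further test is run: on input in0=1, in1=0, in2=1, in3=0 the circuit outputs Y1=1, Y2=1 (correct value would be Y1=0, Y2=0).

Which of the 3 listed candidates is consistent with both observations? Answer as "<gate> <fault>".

Evaluate each candidate on input in0=1, in1=0, in2=1, in3=0:
  n2 stuck-at-0: n1=1, n2=0 [stuck-at-0], n3=1, n4=0, n5=0, n6=1, n7=0, n8=0, n9=0, n10=0 → Y1=0, Y2=0 — eliminated
  n8 inverted output: n1=1, n2=1, n3=1, n4=1, n5=0, n6=1, n7=0, n8=1 [inverted output], n9=1, n10=1 → Y1=1, Y2=1 — matches
  n2 inverted output: n1=1, n2=0 [inverted output], n3=1, n4=0, n5=0, n6=1, n7=0, n8=0, n9=0, n10=0 → Y1=0, Y2=0 — eliminated
Only n8 inverted output reproduces the observed Y1=1, Y2=1.

n8 inverted output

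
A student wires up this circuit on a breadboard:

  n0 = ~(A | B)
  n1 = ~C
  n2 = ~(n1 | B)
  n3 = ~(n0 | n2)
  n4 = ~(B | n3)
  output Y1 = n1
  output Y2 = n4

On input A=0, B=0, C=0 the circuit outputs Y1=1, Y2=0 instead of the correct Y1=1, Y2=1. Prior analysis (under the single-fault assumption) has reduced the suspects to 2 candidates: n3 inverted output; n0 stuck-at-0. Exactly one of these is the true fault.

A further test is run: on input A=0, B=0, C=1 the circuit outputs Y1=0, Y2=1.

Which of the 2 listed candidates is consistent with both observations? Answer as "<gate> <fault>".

n0 stuck-at-0

Evaluate each candidate on input A=0, B=0, C=1:
  n3 inverted output: n0=1, n1=0, n2=1, n3=1 [inverted output], n4=0 → Y1=0, Y2=0 — eliminated
  n0 stuck-at-0: n0=0 [stuck-at-0], n1=0, n2=1, n3=0, n4=1 → Y1=0, Y2=1 — matches
Only n0 stuck-at-0 reproduces the observed Y1=0, Y2=1.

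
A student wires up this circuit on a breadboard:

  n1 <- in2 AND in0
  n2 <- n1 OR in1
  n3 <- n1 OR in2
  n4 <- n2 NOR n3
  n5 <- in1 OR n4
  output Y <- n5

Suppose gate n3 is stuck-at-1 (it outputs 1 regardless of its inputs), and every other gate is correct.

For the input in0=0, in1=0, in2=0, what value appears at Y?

Propagate with n3 forced: n1=0, n2=0, n3=1 [stuck-at-1], n4=0, n5=0.
So Y = 0. (Without the fault it would be 1.)

0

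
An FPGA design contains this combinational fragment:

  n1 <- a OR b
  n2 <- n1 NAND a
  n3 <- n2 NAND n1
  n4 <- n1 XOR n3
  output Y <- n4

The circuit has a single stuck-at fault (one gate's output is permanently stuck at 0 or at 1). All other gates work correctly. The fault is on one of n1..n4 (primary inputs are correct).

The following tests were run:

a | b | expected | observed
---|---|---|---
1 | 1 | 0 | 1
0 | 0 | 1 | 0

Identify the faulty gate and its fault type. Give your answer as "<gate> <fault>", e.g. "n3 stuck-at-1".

Fault-free values for test 1 (a=1, b=1): n1=1, n2=0, n3=1, n4=0, giving Y=0. Observed 1.
Test 1: faults giving observed 1 are {n1 stuck-at-0, n2 stuck-at-1, n3 stuck-at-0, n4 stuck-at-1}.
Test 2 (a=0, b=0): fault-free n1=0, n2=1, n3=1, n4=1 → 1; observed 0. Eliminates n1 stuck-at-0, n2 stuck-at-1, n4 stuck-at-1.
Only n3 stuck-at-0 is consistent with every test.

n3 stuck-at-0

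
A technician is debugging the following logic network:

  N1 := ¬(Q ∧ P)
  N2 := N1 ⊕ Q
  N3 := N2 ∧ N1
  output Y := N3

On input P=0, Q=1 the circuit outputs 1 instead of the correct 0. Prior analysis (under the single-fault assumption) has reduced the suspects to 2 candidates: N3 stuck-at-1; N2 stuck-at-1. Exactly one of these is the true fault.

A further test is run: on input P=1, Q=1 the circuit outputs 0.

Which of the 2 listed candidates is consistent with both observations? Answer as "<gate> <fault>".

N2 stuck-at-1

Evaluate each candidate on input P=1, Q=1:
  N3 stuck-at-1: N1=0, N2=1, N3=1 [stuck-at-1] → 1 — eliminated
  N2 stuck-at-1: N1=0, N2=1 [stuck-at-1], N3=0 → 0 — matches
Only N2 stuck-at-1 reproduces the observed 0.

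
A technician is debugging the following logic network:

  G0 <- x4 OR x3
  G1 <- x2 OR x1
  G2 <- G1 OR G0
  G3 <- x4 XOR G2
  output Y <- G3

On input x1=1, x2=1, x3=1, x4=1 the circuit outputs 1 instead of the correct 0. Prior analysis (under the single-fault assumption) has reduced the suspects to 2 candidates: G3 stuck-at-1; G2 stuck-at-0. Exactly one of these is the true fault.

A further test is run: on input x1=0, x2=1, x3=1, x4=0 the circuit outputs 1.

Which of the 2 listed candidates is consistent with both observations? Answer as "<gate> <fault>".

G3 stuck-at-1

Evaluate each candidate on input x1=0, x2=1, x3=1, x4=0:
  G3 stuck-at-1: G0=1, G1=1, G2=1, G3=1 [stuck-at-1] → 1 — matches
  G2 stuck-at-0: G0=1, G1=1, G2=0 [stuck-at-0], G3=0 → 0 — eliminated
Only G3 stuck-at-1 reproduces the observed 1.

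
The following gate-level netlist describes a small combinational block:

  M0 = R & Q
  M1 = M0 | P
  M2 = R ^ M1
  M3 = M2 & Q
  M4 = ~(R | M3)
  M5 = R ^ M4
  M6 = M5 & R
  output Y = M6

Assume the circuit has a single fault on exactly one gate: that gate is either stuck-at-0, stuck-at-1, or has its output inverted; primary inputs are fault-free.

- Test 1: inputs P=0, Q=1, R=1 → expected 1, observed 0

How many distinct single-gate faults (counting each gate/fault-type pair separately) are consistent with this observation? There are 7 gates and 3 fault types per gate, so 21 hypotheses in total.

Fault-free: M0=1, M1=1, M2=0, M3=0, M4=0, M5=1, M6=1 → 1. Observed 0.
  M0: none of the 3 fault types match ✗
  M1: none of the 3 fault types match ✗
  M2: none of the 3 fault types match ✗
  M3: none of the 3 fault types match ✗
  M4: stuck-at-1, inverted output ✓; others ✗
  M5: stuck-at-0, inverted output ✓; others ✗
  M6: stuck-at-0, inverted output ✓; others ✗
Consistent faults: {M4 stuck-at-1, M4 inverted output, M5 stuck-at-0, M5 inverted output, M6 stuck-at-0, M6 inverted output} — 6 in all.

6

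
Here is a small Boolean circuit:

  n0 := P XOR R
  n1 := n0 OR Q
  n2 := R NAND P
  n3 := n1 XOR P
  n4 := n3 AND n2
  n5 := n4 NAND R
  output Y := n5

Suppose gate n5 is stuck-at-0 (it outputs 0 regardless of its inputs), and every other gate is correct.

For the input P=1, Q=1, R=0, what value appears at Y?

Propagate with n5 forced: n0=1, n1=1, n2=1, n3=0, n4=0, n5=0 [stuck-at-0].
So Y = 0. (Without the fault it would be 1.)

0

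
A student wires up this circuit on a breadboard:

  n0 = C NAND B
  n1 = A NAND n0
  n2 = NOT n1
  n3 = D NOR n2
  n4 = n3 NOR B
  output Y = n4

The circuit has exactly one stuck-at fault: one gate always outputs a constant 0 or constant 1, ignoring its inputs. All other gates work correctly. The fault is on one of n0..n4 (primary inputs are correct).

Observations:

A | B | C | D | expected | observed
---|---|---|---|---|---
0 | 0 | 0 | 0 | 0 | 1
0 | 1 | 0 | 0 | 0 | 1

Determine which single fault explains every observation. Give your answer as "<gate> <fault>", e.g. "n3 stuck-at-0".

n4 stuck-at-1

Fault-free values for test 1 (A=0, B=0, C=0, D=0): n0=1, n1=1, n2=0, n3=1, n4=0, giving Y=0. Observed 1.
Test 1: faults giving observed 1 are {n1 stuck-at-0, n2 stuck-at-1, n3 stuck-at-0, n4 stuck-at-1}.
Test 2 (A=0, B=1, C=0, D=0): fault-free n0=1, n1=1, n2=0, n3=1, n4=0 → 0; observed 1. Eliminates n1 stuck-at-0, n2 stuck-at-1, n3 stuck-at-0.
Only n4 stuck-at-1 is consistent with every test.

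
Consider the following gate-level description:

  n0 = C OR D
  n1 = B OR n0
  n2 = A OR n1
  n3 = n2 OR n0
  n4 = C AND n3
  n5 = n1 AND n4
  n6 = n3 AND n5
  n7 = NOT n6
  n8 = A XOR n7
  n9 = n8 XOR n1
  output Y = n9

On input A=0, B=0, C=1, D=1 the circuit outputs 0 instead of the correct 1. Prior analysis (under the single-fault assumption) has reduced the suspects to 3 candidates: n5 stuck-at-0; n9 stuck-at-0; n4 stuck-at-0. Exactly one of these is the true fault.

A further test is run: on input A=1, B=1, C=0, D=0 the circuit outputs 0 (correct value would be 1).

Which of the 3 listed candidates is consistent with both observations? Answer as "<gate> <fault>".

Evaluate each candidate on input A=1, B=1, C=0, D=0:
  n5 stuck-at-0: n0=0, n1=1, n2=1, n3=1, n4=0, n5=0 [stuck-at-0], n6=0, n7=1, n8=0, n9=1 → 1 — eliminated
  n9 stuck-at-0: n0=0, n1=1, n2=1, n3=1, n4=0, n5=0, n6=0, n7=1, n8=0, n9=0 [stuck-at-0] → 0 — matches
  n4 stuck-at-0: n0=0, n1=1, n2=1, n3=1, n4=0 [stuck-at-0], n5=0, n6=0, n7=1, n8=0, n9=1 → 1 — eliminated
Only n9 stuck-at-0 reproduces the observed 0.

n9 stuck-at-0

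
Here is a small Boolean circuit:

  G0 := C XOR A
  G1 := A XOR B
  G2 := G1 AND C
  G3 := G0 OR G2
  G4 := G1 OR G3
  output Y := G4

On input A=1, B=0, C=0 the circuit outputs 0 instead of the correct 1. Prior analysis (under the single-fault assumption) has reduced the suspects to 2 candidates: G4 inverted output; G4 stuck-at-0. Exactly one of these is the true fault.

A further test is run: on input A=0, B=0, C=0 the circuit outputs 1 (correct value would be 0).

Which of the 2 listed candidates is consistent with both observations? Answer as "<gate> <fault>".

G4 inverted output

Evaluate each candidate on input A=0, B=0, C=0:
  G4 inverted output: G0=0, G1=0, G2=0, G3=0, G4=1 [inverted output] → 1 — matches
  G4 stuck-at-0: G0=0, G1=0, G2=0, G3=0, G4=0 [stuck-at-0] → 0 — eliminated
Only G4 inverted output reproduces the observed 1.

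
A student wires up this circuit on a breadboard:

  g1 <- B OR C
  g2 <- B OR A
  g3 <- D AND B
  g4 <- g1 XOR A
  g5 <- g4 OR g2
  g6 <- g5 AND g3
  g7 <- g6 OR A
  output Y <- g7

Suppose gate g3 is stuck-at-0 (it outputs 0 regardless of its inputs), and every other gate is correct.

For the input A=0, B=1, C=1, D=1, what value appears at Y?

0

Propagate with g3 forced: g1=1, g2=1, g3=0 [stuck-at-0], g4=1, g5=1, g6=0, g7=0.
So Y = 0. (Without the fault it would be 1.)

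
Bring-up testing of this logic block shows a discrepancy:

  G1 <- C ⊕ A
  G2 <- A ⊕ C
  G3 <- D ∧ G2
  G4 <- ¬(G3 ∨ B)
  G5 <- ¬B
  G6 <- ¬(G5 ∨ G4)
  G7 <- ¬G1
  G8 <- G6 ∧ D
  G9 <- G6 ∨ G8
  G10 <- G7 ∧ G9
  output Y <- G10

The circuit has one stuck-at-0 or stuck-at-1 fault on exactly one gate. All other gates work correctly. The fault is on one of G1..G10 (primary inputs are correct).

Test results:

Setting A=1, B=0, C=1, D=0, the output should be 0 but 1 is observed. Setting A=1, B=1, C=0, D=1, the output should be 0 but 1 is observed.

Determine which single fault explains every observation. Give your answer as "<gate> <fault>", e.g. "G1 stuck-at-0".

Fault-free values for test 1 (A=1, B=0, C=1, D=0): G1=0, G2=0, G3=0, G4=1, G5=1, G6=0, G7=1, G8=0, G9=0, G10=0, giving Y=0. Observed 1.
Test 1: faults giving observed 1 are {G6 stuck-at-1, G8 stuck-at-1, G9 stuck-at-1, G10 stuck-at-1}.
Test 2 (A=1, B=1, C=0, D=1): fault-free G1=1, G2=1, G3=1, G4=0, G5=0, G6=1, G7=0, G8=1, G9=1, G10=0 → 0; observed 1. Eliminates G6 stuck-at-1, G8 stuck-at-1, G9 stuck-at-1.
Only G10 stuck-at-1 is consistent with every test.

G10 stuck-at-1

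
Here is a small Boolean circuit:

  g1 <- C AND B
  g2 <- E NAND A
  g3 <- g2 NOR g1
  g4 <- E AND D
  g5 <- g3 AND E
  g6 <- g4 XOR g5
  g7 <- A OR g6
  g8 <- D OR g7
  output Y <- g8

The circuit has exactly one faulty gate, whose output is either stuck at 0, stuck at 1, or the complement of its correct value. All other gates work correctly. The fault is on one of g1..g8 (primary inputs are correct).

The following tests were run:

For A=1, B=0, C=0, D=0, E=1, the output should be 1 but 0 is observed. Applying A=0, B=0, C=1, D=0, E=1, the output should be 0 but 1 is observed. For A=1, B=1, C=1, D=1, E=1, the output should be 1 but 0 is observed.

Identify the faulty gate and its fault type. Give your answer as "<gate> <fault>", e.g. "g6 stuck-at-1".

g8 inverted output

Fault-free values for test 1 (A=1, B=0, C=0, D=0, E=1): g1=0, g2=0, g3=1, g4=0, g5=1, g6=1, g7=1, g8=1, giving Y=1. Observed 0.
Test 1: faults giving observed 0 are {g7 stuck-at-0, g7 inverted output, g8 stuck-at-0, g8 inverted output}.
Test 2 (A=0, B=0, C=1, D=0, E=1): fault-free g1=0, g2=1, g3=0, g4=0, g5=0, g6=0, g7=0, g8=0 → 0; observed 1. Eliminates g7 stuck-at-0, g8 stuck-at-0.
Test 3 (A=1, B=1, C=1, D=1, E=1): fault-free g1=1, g2=0, g3=0, g4=1, g5=0, g6=1, g7=1, g8=1 → 1; observed 0. Eliminates g7 inverted output.
Only g8 inverted output is consistent with every test.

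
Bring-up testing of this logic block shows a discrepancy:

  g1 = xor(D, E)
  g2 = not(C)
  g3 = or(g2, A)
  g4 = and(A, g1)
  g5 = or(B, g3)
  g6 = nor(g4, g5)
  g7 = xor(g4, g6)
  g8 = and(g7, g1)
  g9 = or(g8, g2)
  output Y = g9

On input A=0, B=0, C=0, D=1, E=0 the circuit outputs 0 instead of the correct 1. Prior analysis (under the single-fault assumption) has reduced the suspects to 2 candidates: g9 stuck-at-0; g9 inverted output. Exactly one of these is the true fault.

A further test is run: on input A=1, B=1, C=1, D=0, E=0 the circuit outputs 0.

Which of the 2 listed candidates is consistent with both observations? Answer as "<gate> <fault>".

g9 stuck-at-0

Evaluate each candidate on input A=1, B=1, C=1, D=0, E=0:
  g9 stuck-at-0: g1=0, g2=0, g3=1, g4=0, g5=1, g6=0, g7=0, g8=0, g9=0 [stuck-at-0] → 0 — matches
  g9 inverted output: g1=0, g2=0, g3=1, g4=0, g5=1, g6=0, g7=0, g8=0, g9=1 [inverted output] → 1 — eliminated
Only g9 stuck-at-0 reproduces the observed 0.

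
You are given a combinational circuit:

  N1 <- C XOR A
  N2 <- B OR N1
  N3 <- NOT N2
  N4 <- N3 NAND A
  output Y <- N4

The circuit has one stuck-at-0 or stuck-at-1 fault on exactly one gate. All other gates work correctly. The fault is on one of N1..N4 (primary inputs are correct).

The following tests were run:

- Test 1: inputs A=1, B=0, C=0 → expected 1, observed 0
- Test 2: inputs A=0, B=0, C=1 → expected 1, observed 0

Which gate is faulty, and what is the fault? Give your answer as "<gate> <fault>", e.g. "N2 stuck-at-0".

Fault-free values for test 1 (A=1, B=0, C=0): N1=1, N2=1, N3=0, N4=1, giving Y=1. Observed 0.
Test 1: faults giving observed 0 are {N1 stuck-at-0, N2 stuck-at-0, N3 stuck-at-1, N4 stuck-at-0}.
Test 2 (A=0, B=0, C=1): fault-free N1=1, N2=1, N3=0, N4=1 → 1; observed 0. Eliminates N1 stuck-at-0, N2 stuck-at-0, N3 stuck-at-1.
Only N4 stuck-at-0 is consistent with every test.

N4 stuck-at-0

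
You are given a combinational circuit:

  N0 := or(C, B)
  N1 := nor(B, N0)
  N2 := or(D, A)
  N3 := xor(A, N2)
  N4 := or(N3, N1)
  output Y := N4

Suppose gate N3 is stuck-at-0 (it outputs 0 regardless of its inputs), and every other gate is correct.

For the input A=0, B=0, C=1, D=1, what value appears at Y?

Propagate with N3 forced: N0=1, N1=0, N2=1, N3=0 [stuck-at-0], N4=0.
So Y = 0. (Without the fault it would be 1.)

0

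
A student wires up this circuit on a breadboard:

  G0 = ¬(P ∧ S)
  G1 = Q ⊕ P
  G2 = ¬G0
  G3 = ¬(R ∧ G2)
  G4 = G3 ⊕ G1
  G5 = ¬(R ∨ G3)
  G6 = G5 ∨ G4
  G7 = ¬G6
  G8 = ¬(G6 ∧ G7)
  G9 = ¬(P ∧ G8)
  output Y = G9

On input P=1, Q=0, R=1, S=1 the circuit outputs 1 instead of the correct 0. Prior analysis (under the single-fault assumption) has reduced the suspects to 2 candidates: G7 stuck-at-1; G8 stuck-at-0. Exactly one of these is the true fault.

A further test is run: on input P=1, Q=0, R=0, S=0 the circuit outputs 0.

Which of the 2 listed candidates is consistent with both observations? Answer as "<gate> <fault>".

G7 stuck-at-1

Evaluate each candidate on input P=1, Q=0, R=0, S=0:
  G7 stuck-at-1: G0=1, G1=1, G2=0, G3=1, G4=0, G5=0, G6=0, G7=1 [stuck-at-1], G8=1, G9=0 → 0 — matches
  G8 stuck-at-0: G0=1, G1=1, G2=0, G3=1, G4=0, G5=0, G6=0, G7=1, G8=0 [stuck-at-0], G9=1 → 1 — eliminated
Only G7 stuck-at-1 reproduces the observed 0.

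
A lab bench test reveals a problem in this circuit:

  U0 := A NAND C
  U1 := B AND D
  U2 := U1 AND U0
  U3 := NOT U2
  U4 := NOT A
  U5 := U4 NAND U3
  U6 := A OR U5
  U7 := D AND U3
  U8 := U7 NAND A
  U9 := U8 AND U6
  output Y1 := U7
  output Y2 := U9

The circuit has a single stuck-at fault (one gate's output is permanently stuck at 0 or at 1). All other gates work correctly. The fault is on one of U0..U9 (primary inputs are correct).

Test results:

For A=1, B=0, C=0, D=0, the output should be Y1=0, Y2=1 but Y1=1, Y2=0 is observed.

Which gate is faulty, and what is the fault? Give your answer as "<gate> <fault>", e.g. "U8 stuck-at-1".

Fault-free values for test 1 (A=1, B=0, C=0, D=0): U0=1, U1=0, U2=0, U3=1, U4=0, U5=1, U6=1, U7=0, U8=1, U9=1, giving Y1=0, Y2=1. Observed Y1=1, Y2=0.
Test 1: faults giving observed Y1=1, Y2=0 are {U7 stuck-at-1}.
Only U7 stuck-at-1 is consistent with every test.

U7 stuck-at-1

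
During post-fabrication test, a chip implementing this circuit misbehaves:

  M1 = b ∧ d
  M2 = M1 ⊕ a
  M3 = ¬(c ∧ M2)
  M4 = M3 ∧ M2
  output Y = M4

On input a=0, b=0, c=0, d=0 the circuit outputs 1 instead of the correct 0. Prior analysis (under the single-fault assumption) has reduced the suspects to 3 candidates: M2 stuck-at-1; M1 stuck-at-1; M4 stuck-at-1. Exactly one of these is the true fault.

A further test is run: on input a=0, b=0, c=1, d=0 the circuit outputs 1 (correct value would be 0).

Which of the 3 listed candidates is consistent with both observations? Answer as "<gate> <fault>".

Evaluate each candidate on input a=0, b=0, c=1, d=0:
  M2 stuck-at-1: M1=0, M2=1 [stuck-at-1], M3=0, M4=0 → 0 — eliminated
  M1 stuck-at-1: M1=1 [stuck-at-1], M2=1, M3=0, M4=0 → 0 — eliminated
  M4 stuck-at-1: M1=0, M2=0, M3=1, M4=1 [stuck-at-1] → 1 — matches
Only M4 stuck-at-1 reproduces the observed 1.

M4 stuck-at-1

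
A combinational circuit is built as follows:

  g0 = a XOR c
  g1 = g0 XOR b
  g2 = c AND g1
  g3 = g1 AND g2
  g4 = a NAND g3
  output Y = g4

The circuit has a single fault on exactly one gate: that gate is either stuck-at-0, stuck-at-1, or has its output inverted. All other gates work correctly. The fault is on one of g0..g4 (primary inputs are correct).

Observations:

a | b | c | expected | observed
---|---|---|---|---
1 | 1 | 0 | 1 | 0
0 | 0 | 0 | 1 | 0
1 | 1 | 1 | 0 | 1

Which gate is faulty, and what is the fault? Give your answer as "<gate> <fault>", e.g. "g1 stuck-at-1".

g4 inverted output

Fault-free values for test 1 (a=1, b=1, c=0): g0=1, g1=0, g2=0, g3=0, g4=1, giving Y=1. Observed 0.
Test 1: faults giving observed 0 are {g3 stuck-at-1, g3 inverted output, g4 stuck-at-0, g4 inverted output}.
Test 2 (a=0, b=0, c=0): fault-free g0=0, g1=0, g2=0, g3=0, g4=1 → 1; observed 0. Eliminates g3 stuck-at-1, g3 inverted output.
Test 3 (a=1, b=1, c=1): fault-free g0=0, g1=1, g2=1, g3=1, g4=0 → 0; observed 1. Eliminates g4 stuck-at-0.
Only g4 inverted output is consistent with every test.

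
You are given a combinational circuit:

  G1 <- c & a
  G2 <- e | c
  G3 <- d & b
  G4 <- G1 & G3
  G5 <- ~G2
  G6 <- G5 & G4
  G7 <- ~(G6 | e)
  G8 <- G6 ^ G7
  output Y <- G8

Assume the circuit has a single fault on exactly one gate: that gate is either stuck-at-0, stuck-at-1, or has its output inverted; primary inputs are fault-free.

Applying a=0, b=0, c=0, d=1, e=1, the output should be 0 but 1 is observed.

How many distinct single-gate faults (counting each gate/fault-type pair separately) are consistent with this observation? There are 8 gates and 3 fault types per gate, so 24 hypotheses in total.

Fault-free: G1=0, G2=1, G3=0, G4=0, G5=0, G6=0, G7=0, G8=0 → 0. Observed 1.
  G1: none of the 3 fault types match ✗
  G2: none of the 3 fault types match ✗
  G3: none of the 3 fault types match ✗
  G4: none of the 3 fault types match ✗
  G5: none of the 3 fault types match ✗
  G6: stuck-at-1, inverted output ✓; others ✗
  G7: stuck-at-1, inverted output ✓; others ✗
  G8: stuck-at-1, inverted output ✓; others ✗
Consistent faults: {G6 stuck-at-1, G6 inverted output, G7 stuck-at-1, G7 inverted output, G8 stuck-at-1, G8 inverted output} — 6 in all.

6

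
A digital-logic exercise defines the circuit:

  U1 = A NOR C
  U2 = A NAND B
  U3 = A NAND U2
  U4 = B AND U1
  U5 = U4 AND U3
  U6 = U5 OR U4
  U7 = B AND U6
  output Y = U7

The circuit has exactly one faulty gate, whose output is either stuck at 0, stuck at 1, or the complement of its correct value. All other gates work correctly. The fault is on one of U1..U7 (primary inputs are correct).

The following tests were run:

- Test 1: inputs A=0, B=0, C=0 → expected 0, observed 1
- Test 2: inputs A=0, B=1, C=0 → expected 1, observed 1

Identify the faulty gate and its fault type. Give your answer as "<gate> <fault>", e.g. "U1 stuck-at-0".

U7 stuck-at-1

Fault-free values for test 1 (A=0, B=0, C=0): U1=1, U2=1, U3=1, U4=0, U5=0, U6=0, U7=0, giving Y=0. Observed 1.
Test 1: faults giving observed 1 are {U7 stuck-at-1, U7 inverted output}.
Test 2 (A=0, B=1, C=0): fault-free U1=1, U2=1, U3=1, U4=1, U5=1, U6=1, U7=1 → 1; observed 1. Eliminates U7 inverted output.
Only U7 stuck-at-1 is consistent with every test.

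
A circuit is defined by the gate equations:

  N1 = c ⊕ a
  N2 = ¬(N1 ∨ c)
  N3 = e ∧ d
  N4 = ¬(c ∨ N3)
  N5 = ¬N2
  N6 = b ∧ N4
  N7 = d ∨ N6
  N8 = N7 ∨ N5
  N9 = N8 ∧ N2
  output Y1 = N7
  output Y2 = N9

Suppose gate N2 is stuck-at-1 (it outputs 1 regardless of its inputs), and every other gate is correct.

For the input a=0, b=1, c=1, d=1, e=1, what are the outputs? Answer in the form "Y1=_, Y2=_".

Propagate with N2 forced: N1=1, N2=1 [stuck-at-1], N3=1, N4=0, N5=0, N6=0, N7=1, N8=1, N9=1.
So the outputs are Y1=1, Y2=1. (Without the fault they would be Y1=1, Y2=0.)

Y1=1, Y2=1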